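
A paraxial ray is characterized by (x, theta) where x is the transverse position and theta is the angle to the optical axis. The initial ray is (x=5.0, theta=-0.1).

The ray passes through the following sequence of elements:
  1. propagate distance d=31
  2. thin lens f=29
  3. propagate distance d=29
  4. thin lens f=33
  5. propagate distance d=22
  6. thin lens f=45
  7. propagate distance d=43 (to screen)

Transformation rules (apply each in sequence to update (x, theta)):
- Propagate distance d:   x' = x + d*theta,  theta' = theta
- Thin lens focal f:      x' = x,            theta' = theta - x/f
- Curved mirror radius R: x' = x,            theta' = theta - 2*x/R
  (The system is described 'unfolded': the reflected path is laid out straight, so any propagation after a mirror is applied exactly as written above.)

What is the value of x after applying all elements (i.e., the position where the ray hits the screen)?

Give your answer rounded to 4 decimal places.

Answer: -3.5433

Derivation:
Initial: x=5.0000 theta=-0.1000
After 1 (propagate distance d=31): x=1.9000 theta=-0.1000
After 2 (thin lens f=29): x=1.9000 theta=-24/145 (≈-0.1655)
After 3 (propagate distance d=29): x=-2.9000 theta=-24/145 (≈-0.1655)
After 4 (thin lens f=33): x=-2.9000 theta=-743/9570 (≈-0.0776)
After 5 (propagate distance d=22): x=-4009/870 (≈-4.6080) theta=-743/9570 (≈-0.0776)
After 6 (thin lens f=45): x=-4009/870 (≈-4.6080) theta=5332/215325 (≈0.0248)
After 7 (propagate distance d=43 (to screen)): x=-1525903/430650 (≈-3.5433) theta=5332/215325 (≈0.0248)
Rounded to 4 decimal places: x = -3.5433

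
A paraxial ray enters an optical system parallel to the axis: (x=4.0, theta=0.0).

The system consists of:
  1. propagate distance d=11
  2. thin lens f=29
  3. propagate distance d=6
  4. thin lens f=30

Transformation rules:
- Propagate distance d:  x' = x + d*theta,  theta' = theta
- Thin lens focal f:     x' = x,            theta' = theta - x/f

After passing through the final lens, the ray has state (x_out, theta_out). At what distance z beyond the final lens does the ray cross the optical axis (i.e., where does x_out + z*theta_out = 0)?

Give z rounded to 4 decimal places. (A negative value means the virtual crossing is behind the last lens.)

Initial: x=4.0000 theta=0.0000
After 1 (propagate distance d=11): x=4.0000 theta=0.0000
After 2 (thin lens f=29): x=4.0000 theta=-4/29 (≈-0.1379)
After 3 (propagate distance d=6): x=92/29 (≈3.1724) theta=-4/29 (≈-0.1379)
After 4 (thin lens f=30): x=92/29 (≈3.1724) theta=-106/435 (≈-0.2437)
z_focus = -x_out/theta_out = -(92/29)/(-106/435) = 690/53 ≈ 13.0189
Rounded to 4 decimal places: z = 13.0189

Answer: 13.0189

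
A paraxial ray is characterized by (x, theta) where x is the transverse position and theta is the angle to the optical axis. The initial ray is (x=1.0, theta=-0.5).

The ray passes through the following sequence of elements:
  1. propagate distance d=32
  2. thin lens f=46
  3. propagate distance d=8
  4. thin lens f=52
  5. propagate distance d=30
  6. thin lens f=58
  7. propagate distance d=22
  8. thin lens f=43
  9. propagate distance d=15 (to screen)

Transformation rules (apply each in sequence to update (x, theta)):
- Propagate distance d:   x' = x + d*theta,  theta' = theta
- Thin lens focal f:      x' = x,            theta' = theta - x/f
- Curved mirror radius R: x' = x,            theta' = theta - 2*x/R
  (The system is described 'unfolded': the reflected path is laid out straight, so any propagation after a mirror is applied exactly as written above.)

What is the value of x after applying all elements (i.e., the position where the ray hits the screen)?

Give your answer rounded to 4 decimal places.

Initial: x=1.0000 theta=-0.5000
After 1 (propagate distance d=32): x=-15.0000 theta=-0.5000
After 2 (thin lens f=46): x=-15.0000 theta=-4/23 (≈-0.1739)
After 3 (propagate distance d=8): x=-377/23 (≈-16.3913) theta=-4/23 (≈-0.1739)
After 4 (thin lens f=52): x=-377/23 (≈-16.3913) theta=13/92 (≈0.1413)
After 5 (propagate distance d=30): x=-559/46 (≈-12.1522) theta=13/92 (≈0.1413)
After 6 (thin lens f=58): x=-559/46 (≈-12.1522) theta=234/667 (≈0.3508)
After 7 (propagate distance d=22): x=-5915/1334 (≈-4.4340) theta=234/667 (≈0.3508)
After 8 (thin lens f=43): x=-5915/1334 (≈-4.4340) theta=26039/57362 (≈0.4539)
After 9 (propagate distance d=15 (to screen)): x=68120/28681 (≈2.3751) theta=26039/57362 (≈0.4539)
Rounded to 4 decimal places: x = 2.3751

Answer: 2.3751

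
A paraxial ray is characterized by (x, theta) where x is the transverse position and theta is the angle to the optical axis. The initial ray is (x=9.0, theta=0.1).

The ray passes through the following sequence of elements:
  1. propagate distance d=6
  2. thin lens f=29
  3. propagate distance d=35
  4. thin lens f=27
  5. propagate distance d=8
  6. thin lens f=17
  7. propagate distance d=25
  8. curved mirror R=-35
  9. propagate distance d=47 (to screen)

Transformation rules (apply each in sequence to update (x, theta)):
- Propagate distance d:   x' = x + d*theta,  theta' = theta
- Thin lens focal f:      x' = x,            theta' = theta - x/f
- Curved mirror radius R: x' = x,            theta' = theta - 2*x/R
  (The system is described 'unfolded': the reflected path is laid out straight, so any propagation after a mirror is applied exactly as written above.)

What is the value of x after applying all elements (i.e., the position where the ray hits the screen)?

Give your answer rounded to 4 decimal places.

Answer: -36.4251

Derivation:
Initial: x=9.0000 theta=0.1000
After 1 (propagate distance d=6): x=9.6000 theta=0.1000
After 2 (thin lens f=29): x=9.6000 theta=-67/290 (≈-0.2310)
After 3 (propagate distance d=35): x=439/290 (≈1.5138) theta=-67/290 (≈-0.2310)
After 4 (thin lens f=27): x=439/290 (≈1.5138) theta=-1124/3915 (≈-0.2871)
After 5 (propagate distance d=8): x=-6131/7830 (≈-0.7830) theta=-1124/3915 (≈-0.2871)
After 6 (thin lens f=17): x=-6131/7830 (≈-0.7830) theta=-713/2958 (≈-0.2410)
After 7 (propagate distance d=25): x=-453176/66555 (≈-6.8090) theta=-713/2958 (≈-0.2410)
After 8 (curved mirror R=-35): x=-453176/66555 (≈-6.8090) theta=-172687/274050 (≈-0.6301)
After 9 (propagate distance d=47 (to screen)): x=-56566411/1552950 (≈-36.4251) theta=-172687/274050 (≈-0.6301)
Rounded to 4 decimal places: x = -36.4251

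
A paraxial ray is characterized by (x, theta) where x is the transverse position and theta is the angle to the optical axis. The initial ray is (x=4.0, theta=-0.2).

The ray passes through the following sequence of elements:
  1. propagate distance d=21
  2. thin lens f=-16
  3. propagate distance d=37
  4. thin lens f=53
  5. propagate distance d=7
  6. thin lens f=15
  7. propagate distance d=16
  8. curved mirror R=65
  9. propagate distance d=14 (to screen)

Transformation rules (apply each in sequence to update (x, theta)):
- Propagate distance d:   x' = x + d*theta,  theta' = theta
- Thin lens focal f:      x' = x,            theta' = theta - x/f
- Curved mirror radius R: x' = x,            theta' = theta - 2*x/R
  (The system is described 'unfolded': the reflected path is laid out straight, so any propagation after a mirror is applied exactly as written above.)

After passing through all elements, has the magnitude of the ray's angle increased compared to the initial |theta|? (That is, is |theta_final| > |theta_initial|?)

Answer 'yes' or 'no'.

Initial: x=4.0000 theta=-0.2000
After 1 (propagate distance d=21): x=-0.2000 theta=-0.2000
After 2 (thin lens f=-16): x=-0.2000 theta=-0.2125
After 3 (propagate distance d=37): x=-8.0625 theta=-0.2125
After 4 (thin lens f=53): x=-8.0625 theta=-16/265 (≈-0.0604)
After 5 (propagate distance d=7): x=-35977/4240 (≈-8.4851) theta=-16/265 (≈-0.0604)
After 6 (thin lens f=15): x=-35977/4240 (≈-8.4851) theta=32137/63600 (≈0.5053)
After 7 (propagate distance d=16): x=-25463/63600 (≈-0.4004) theta=32137/63600 (≈0.5053)
After 8 (curved mirror R=65): x=-25463/63600 (≈-0.4004) theta=713277/1378000 (≈0.5176)
After 9 (propagate distance d=14 (to screen)): x=28302539/4134000 (≈6.8463) theta=713277/1378000 (≈0.5176)
|theta_initial|=0.2000 |theta_final|=713277/1378000 (≈0.5176) -> increased

Answer: yes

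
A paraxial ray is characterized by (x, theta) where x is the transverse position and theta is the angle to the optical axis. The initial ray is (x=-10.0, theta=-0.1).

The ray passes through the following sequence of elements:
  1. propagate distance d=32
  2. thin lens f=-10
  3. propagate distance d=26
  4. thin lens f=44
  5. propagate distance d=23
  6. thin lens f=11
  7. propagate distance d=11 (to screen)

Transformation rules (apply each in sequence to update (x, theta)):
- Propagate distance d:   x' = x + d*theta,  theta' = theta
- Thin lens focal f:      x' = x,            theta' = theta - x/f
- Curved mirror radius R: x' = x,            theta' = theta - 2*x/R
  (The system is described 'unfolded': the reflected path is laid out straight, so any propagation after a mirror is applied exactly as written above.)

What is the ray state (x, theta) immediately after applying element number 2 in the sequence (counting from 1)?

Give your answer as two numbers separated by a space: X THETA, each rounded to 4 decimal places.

Answer: -13.2000 -1.4200

Derivation:
Initial: x=-10.0000 theta=-0.1000
After 1 (propagate distance d=32): x=-13.2000 theta=-0.1000
After 2 (thin lens f=-10): x=-13.2000 theta=-1.4200
Rounded to 4 decimal places: x = -13.2000, theta = -1.4200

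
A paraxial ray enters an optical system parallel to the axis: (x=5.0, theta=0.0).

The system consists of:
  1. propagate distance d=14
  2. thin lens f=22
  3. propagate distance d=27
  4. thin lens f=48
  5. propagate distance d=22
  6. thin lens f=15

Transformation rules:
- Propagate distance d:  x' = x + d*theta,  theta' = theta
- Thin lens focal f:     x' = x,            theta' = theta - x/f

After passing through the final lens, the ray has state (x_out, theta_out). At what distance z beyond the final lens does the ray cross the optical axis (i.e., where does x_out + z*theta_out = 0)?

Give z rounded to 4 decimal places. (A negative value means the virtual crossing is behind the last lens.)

Initial: x=5.0000 theta=0.0000
After 1 (propagate distance d=14): x=5.0000 theta=0.0000
After 2 (thin lens f=22): x=5.0000 theta=-5/22 (≈-0.2273)
After 3 (propagate distance d=27): x=-25/22 (≈-1.1364) theta=-5/22 (≈-0.2273)
After 4 (thin lens f=48): x=-25/22 (≈-1.1364) theta=-215/1056 (≈-0.2036)
After 5 (propagate distance d=22): x=-2965/528 (≈-5.6155) theta=-215/1056 (≈-0.2036)
After 6 (thin lens f=15): x=-2965/528 (≈-5.6155) theta=541/3168 (≈0.1708)
z_focus = -x_out/theta_out = -(-2965/528)/(541/3168) = 17790/541 ≈ 32.8835
Rounded to 4 decimal places: z = 32.8835

Answer: 32.8835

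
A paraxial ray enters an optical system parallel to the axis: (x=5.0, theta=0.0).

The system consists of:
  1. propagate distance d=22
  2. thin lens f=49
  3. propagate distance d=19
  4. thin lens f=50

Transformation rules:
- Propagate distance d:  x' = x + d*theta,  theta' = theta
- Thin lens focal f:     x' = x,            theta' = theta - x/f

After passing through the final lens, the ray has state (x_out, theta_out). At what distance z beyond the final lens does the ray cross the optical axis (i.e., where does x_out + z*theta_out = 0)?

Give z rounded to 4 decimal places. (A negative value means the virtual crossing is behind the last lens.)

Answer: 18.7500

Derivation:
Initial: x=5.0000 theta=0.0000
After 1 (propagate distance d=22): x=5.0000 theta=0.0000
After 2 (thin lens f=49): x=5.0000 theta=-5/49 (≈-0.1020)
After 3 (propagate distance d=19): x=150/49 (≈3.0612) theta=-5/49 (≈-0.1020)
After 4 (thin lens f=50): x=150/49 (≈3.0612) theta=-8/49 (≈-0.1633)
z_focus = -x_out/theta_out = -(150/49)/(-8/49) = 18.7500
Rounded to 4 decimal places: z = 18.7500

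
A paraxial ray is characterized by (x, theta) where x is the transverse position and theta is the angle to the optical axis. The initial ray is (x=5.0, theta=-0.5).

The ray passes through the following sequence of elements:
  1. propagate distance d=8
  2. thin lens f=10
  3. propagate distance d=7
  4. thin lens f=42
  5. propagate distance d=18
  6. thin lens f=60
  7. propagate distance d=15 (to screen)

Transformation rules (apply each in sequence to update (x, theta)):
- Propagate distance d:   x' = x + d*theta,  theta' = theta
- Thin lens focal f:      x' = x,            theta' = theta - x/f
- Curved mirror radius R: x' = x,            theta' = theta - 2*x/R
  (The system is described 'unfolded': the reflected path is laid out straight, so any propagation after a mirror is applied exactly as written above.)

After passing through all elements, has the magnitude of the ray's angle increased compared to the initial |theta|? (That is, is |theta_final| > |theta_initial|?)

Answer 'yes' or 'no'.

Initial: x=5.0000 theta=-0.5000
After 1 (propagate distance d=8): x=1.0000 theta=-0.5000
After 2 (thin lens f=10): x=1.0000 theta=-0.6000
After 3 (propagate distance d=7): x=-3.2000 theta=-0.6000
After 4 (thin lens f=42): x=-3.2000 theta=-11/21 (≈-0.5238)
After 5 (propagate distance d=18): x=-442/35 (≈-12.6286) theta=-11/21 (≈-0.5238)
After 6 (thin lens f=60): x=-442/35 (≈-12.6286) theta=-47/150 (≈-0.3133)
After 7 (propagate distance d=15 (to screen)): x=-1213/70 (≈-17.3286) theta=-47/150 (≈-0.3133)
|theta_initial|=0.5000 |theta_final|=47/150 (≈0.3133) -> not increased

Answer: no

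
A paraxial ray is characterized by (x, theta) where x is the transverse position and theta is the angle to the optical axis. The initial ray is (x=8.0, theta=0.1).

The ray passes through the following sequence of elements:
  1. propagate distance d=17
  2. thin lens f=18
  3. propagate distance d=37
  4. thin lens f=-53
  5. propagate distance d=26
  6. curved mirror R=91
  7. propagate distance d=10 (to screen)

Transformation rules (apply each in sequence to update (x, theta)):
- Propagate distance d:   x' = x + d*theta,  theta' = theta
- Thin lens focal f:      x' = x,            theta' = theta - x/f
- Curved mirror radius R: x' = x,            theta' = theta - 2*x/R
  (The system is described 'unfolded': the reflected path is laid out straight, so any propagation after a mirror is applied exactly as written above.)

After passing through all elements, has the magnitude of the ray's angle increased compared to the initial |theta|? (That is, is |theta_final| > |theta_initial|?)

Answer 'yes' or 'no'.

Initial: x=8.0000 theta=0.1000
After 1 (propagate distance d=17): x=9.7000 theta=0.1000
After 2 (thin lens f=18): x=9.7000 theta=-79/180 (≈-0.4389)
After 3 (propagate distance d=37): x=-1177/180 (≈-6.5389) theta=-79/180 (≈-0.4389)
After 4 (thin lens f=-53): x=-1177/180 (≈-6.5389) theta=-149/265 (≈-0.5623)
After 5 (propagate distance d=26): x=-40369/1908 (≈-21.1578) theta=-149/265 (≈-0.5623)
After 6 (curved mirror R=91): x=-40369/1908 (≈-21.1578) theta=-6031/62010 (≈-0.0973)
After 7 (propagate distance d=10 (to screen)): x=-10357/468 (≈-22.1303) theta=-6031/62010 (≈-0.0973)
|theta_initial|=0.1000 |theta_final|=6031/62010 (≈0.0973) -> not increased

Answer: no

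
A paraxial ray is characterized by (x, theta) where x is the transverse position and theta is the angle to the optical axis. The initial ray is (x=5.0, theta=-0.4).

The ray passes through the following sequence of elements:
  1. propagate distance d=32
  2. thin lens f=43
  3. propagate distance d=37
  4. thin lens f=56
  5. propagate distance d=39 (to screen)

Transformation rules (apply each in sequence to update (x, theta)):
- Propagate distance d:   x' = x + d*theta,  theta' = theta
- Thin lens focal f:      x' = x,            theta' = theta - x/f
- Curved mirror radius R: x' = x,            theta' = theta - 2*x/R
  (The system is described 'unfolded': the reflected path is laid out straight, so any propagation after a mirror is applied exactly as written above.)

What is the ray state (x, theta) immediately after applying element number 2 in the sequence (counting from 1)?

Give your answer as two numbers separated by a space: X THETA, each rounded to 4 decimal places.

Answer: -7.8000 -0.2186

Derivation:
Initial: x=5.0000 theta=-0.4000
After 1 (propagate distance d=32): x=-7.8000 theta=-0.4000
After 2 (thin lens f=43): x=-7.8000 theta=-47/215 (≈-0.2186)
Rounded to 4 decimal places: x = -7.8000, theta = -0.2186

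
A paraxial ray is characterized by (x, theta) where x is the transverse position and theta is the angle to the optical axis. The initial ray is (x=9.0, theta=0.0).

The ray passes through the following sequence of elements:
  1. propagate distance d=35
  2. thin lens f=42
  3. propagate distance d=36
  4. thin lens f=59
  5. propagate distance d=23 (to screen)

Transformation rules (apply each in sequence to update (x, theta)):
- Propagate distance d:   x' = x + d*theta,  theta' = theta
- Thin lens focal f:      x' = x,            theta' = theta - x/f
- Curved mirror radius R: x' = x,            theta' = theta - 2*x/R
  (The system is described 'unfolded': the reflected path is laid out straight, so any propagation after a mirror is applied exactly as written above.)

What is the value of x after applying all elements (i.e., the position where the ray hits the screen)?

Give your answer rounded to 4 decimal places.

Answer: -4.1441

Derivation:
Initial: x=9.0000 theta=0.0000
After 1 (propagate distance d=35): x=9.0000 theta=0.0000
After 2 (thin lens f=42): x=9.0000 theta=-3/14 (≈-0.2143)
After 3 (propagate distance d=36): x=9/7 (≈1.2857) theta=-3/14 (≈-0.2143)
After 4 (thin lens f=59): x=9/7 (≈1.2857) theta=-195/826 (≈-0.2361)
After 5 (propagate distance d=23 (to screen)): x=-489/118 (≈-4.1441) theta=-195/826 (≈-0.2361)
Rounded to 4 decimal places: x = -4.1441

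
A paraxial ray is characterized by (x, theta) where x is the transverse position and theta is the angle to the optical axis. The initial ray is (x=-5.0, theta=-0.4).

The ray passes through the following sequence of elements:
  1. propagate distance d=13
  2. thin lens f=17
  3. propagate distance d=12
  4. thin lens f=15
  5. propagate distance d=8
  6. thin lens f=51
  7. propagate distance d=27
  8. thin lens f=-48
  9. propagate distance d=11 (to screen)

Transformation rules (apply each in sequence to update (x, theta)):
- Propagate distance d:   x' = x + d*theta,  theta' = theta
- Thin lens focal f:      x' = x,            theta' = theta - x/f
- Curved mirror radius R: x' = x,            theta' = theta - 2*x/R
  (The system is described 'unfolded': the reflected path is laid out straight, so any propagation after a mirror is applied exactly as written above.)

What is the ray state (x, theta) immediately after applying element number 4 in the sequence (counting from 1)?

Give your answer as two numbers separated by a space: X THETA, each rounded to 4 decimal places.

Answer: -7.8000 0.7200

Derivation:
Initial: x=-5.0000 theta=-0.4000
After 1 (propagate distance d=13): x=-10.2000 theta=-0.4000
After 2 (thin lens f=17): x=-10.2000 theta=0.2000
After 3 (propagate distance d=12): x=-7.8000 theta=0.2000
After 4 (thin lens f=15): x=-7.8000 theta=0.7200
Rounded to 4 decimal places: x = -7.8000, theta = 0.7200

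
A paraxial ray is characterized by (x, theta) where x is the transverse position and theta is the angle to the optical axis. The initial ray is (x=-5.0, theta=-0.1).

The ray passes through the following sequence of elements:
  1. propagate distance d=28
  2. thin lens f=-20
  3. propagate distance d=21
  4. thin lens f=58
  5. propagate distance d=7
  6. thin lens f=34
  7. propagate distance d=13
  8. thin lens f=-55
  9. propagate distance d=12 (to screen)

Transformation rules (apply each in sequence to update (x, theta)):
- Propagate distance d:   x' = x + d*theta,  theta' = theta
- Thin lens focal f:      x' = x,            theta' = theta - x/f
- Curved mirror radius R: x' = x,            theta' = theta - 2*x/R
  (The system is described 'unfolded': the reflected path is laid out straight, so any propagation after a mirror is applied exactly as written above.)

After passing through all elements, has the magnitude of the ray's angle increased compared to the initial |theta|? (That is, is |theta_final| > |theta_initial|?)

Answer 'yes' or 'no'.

Initial: x=-5.0000 theta=-0.1000
After 1 (propagate distance d=28): x=-7.8000 theta=-0.1000
After 2 (thin lens f=-20): x=-7.8000 theta=-0.4900
After 3 (propagate distance d=21): x=-18.0900 theta=-0.4900
After 4 (thin lens f=58): x=-18.0900 theta=-1033/5800 (≈-0.1781)
After 5 (propagate distance d=7): x=-112153/5800 (≈-19.3367) theta=-1033/5800 (≈-0.1781)
After 6 (thin lens f=34): x=-112153/5800 (≈-19.3367) theta=77031/197200 (≈0.3906)
After 7 (propagate distance d=13): x=-2811799/197200 (≈-14.2586) theta=77031/197200 (≈0.3906)
After 8 (thin lens f=-55): x=-2811799/197200 (≈-14.2586) theta=41909/319000 (≈0.1314)
After 9 (propagate distance d=12 (to screen)): x=-137550073/10846000 (≈-12.6821) theta=41909/319000 (≈0.1314)
|theta_initial|=0.1000 |theta_final|=41909/319000 (≈0.1314) -> increased

Answer: yes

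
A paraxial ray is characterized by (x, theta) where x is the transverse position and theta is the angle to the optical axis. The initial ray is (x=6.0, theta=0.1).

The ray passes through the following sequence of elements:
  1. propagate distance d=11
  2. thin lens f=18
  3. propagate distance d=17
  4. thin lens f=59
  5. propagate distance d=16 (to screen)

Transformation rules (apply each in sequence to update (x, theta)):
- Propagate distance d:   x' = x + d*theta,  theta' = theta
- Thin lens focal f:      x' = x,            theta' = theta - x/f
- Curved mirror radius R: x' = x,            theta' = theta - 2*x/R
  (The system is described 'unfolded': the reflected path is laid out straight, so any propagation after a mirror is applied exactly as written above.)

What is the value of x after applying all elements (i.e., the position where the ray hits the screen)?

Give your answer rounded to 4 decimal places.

Answer: -3.1847

Derivation:
Initial: x=6.0000 theta=0.1000
After 1 (propagate distance d=11): x=7.1000 theta=0.1000
After 2 (thin lens f=18): x=7.1000 theta=-53/180 (≈-0.2944)
After 3 (propagate distance d=17): x=377/180 (≈2.0944) theta=-53/180 (≈-0.2944)
After 4 (thin lens f=59): x=377/180 (≈2.0944) theta=-292/885 (≈-0.3299)
After 5 (propagate distance d=16 (to screen)): x=-33821/10620 (≈-3.1847) theta=-292/885 (≈-0.3299)
Rounded to 4 decimal places: x = -3.1847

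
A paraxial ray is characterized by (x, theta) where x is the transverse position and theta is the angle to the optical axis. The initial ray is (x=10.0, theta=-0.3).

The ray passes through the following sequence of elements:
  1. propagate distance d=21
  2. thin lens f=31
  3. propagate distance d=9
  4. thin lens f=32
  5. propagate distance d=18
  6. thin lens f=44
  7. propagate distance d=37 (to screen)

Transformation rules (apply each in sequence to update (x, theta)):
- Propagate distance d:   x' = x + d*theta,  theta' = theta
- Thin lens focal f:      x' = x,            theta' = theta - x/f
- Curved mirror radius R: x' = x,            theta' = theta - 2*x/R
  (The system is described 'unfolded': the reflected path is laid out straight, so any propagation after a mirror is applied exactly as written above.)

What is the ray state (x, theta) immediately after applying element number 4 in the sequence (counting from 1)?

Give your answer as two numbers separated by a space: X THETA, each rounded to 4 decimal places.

Initial: x=10.0000 theta=-0.3000
After 1 (propagate distance d=21): x=3.7000 theta=-0.3000
After 2 (thin lens f=31): x=3.7000 theta=-13/31 (≈-0.4194)
After 3 (propagate distance d=9): x=-23/310 (≈-0.0742) theta=-13/31 (≈-0.4194)
After 4 (thin lens f=32): x=-23/310 (≈-0.0742) theta=-4137/9920 (≈-0.4170)
Rounded to 4 decimal places: x = -0.0742, theta = -0.4170

Answer: -0.0742 -0.4170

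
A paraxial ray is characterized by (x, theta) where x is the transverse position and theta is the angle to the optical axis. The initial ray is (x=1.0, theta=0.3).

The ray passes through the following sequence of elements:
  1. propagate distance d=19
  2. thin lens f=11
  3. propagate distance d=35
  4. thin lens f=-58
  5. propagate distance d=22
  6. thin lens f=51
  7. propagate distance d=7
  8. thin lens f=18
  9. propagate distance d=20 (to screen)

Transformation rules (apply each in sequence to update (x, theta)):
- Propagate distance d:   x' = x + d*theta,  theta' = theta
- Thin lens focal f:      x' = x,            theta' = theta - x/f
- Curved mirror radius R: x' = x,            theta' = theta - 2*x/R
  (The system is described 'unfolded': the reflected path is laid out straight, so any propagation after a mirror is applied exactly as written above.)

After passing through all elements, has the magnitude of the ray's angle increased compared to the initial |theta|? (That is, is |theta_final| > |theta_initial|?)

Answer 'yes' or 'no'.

Initial: x=1.0000 theta=0.3000
After 1 (propagate distance d=19): x=6.7000 theta=0.3000
After 2 (thin lens f=11): x=6.7000 theta=-17/55 (≈-0.3091)
After 3 (propagate distance d=35): x=-453/110 (≈-4.1182) theta=-17/55 (≈-0.3091)
After 4 (thin lens f=-58): x=-453/110 (≈-4.1182) theta=-485/1276 (≈-0.3801)
After 5 (propagate distance d=22): x=-19906/1595 (≈-12.4803) theta=-485/1276 (≈-0.3801)
After 6 (thin lens f=51): x=-19906/1595 (≈-12.4803) theta=-1519/11220 (≈-0.1354)
After 7 (propagate distance d=7): x=-4369181/325380 (≈-13.4279) theta=-1519/11220 (≈-0.1354)
After 8 (thin lens f=18): x=-4369181/325380 (≈-13.4279) theta=3576263/5856840 (≈0.6106)
After 9 (propagate distance d=20 (to screen)): x=-3559999/2928420 (≈-1.2157) theta=3576263/5856840 (≈0.6106)
|theta_initial|=0.3000 |theta_final|=3576263/5856840 (≈0.6106) -> increased

Answer: yes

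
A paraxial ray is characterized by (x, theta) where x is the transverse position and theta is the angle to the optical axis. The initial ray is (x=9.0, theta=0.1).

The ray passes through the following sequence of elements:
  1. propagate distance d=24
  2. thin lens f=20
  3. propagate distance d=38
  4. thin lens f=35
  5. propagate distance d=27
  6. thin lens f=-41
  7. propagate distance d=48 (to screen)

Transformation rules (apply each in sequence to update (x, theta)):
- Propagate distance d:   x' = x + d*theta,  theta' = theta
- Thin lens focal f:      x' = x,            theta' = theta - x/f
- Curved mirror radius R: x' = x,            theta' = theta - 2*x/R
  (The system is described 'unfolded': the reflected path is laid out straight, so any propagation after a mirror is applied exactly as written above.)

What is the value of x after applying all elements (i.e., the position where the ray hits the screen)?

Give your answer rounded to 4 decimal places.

Answer: -44.4524

Derivation:
Initial: x=9.0000 theta=0.1000
After 1 (propagate distance d=24): x=11.4000 theta=0.1000
After 2 (thin lens f=20): x=11.4000 theta=-0.4700
After 3 (propagate distance d=38): x=-6.4600 theta=-0.4700
After 4 (thin lens f=35): x=-6.4600 theta=-999/3500 (≈-0.2854)
After 5 (propagate distance d=27): x=-49583/3500 (≈-14.1666) theta=-999/3500 (≈-0.2854)
After 6 (thin lens f=-41): x=-49583/3500 (≈-14.1666) theta=-45271/71750 (≈-0.6310)
After 7 (propagate distance d=48 (to screen)): x=-6378919/143500 (≈-44.4524) theta=-45271/71750 (≈-0.6310)
Rounded to 4 decimal places: x = -44.4524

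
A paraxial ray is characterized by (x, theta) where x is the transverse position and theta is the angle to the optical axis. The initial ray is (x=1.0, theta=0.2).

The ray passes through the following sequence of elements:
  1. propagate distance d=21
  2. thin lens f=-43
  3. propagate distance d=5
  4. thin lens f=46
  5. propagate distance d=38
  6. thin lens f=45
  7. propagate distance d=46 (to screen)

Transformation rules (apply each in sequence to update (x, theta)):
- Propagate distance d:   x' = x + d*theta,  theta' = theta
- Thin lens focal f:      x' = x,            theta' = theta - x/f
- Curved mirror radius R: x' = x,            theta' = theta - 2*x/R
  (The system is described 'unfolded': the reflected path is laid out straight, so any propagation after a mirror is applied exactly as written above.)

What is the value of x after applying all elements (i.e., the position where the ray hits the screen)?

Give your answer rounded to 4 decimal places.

Initial: x=1.0000 theta=0.2000
After 1 (propagate distance d=21): x=5.2000 theta=0.2000
After 2 (thin lens f=-43): x=5.2000 theta=69/215 (≈0.3209)
After 3 (propagate distance d=5): x=1463/215 (≈6.8047) theta=69/215 (≈0.3209)
After 4 (thin lens f=46): x=1463/215 (≈6.8047) theta=1711/9890 (≈0.1730)
After 5 (propagate distance d=38): x=66158/4945 (≈13.3788) theta=1711/9890 (≈0.1730)
After 6 (thin lens f=45): x=66158/4945 (≈13.3788) theta=-55321/445050 (≈-0.1243)
After 7 (propagate distance d=46 (to screen)): x=1704727/222525 (≈7.6608) theta=-55321/445050 (≈-0.1243)
Rounded to 4 decimal places: x = 7.6608

Answer: 7.6608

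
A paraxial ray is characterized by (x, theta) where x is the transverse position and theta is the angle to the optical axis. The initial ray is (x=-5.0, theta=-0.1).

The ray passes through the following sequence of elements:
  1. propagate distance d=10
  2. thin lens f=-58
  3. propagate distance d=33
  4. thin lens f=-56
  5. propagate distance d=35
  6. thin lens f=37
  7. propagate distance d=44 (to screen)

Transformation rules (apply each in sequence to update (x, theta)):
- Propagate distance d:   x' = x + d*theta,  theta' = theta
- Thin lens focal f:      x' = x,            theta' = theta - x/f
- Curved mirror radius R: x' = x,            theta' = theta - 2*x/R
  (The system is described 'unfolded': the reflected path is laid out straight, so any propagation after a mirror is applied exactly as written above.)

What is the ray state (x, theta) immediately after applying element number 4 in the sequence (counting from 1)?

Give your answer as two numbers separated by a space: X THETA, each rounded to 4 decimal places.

Answer: -12.7138 -0.4305

Derivation:
Initial: x=-5.0000 theta=-0.1000
After 1 (propagate distance d=10): x=-6.0000 theta=-0.1000
After 2 (thin lens f=-58): x=-6.0000 theta=-59/290 (≈-0.2034)
After 3 (propagate distance d=33): x=-3687/290 (≈-12.7138) theta=-59/290 (≈-0.2034)
After 4 (thin lens f=-56): x=-3687/290 (≈-12.7138) theta=-6991/16240 (≈-0.4305)
Rounded to 4 decimal places: x = -12.7138, theta = -0.4305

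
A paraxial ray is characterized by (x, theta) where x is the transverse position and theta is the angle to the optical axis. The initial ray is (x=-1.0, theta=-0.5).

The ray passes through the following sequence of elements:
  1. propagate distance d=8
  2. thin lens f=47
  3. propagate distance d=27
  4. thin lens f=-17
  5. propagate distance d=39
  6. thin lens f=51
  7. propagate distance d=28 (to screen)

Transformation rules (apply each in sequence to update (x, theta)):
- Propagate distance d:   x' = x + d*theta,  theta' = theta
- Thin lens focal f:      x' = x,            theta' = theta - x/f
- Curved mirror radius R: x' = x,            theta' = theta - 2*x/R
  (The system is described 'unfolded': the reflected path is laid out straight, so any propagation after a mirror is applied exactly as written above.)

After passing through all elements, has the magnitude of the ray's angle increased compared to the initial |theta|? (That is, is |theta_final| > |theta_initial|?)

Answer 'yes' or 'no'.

Initial: x=-1.0000 theta=-0.5000
After 1 (propagate distance d=8): x=-5.0000 theta=-0.5000
After 2 (thin lens f=47): x=-5.0000 theta=-37/94 (≈-0.3936)
After 3 (propagate distance d=27): x=-1469/94 (≈-15.6277) theta=-37/94 (≈-0.3936)
After 4 (thin lens f=-17): x=-1469/94 (≈-15.6277) theta=-1049/799 (≈-1.3129)
After 5 (propagate distance d=39): x=-106795/1598 (≈-66.8304) theta=-1049/799 (≈-1.3129)
After 6 (thin lens f=51): x=-106795/1598 (≈-66.8304) theta=-203/81498 (≈-0.0025)
After 7 (propagate distance d=28 (to screen)): x=-5452229/81498 (≈-66.9002) theta=-203/81498 (≈-0.0025)
|theta_initial|=0.5000 |theta_final|=203/81498 (≈0.0025) -> not increased

Answer: no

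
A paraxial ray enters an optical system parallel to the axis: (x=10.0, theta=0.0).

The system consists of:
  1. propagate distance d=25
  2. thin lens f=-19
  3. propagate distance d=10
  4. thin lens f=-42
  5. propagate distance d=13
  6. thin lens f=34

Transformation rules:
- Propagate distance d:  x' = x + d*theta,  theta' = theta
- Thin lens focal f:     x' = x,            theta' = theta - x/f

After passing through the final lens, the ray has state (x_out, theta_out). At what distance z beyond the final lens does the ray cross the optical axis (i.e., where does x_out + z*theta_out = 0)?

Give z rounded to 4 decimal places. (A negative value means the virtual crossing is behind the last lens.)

Answer: -266.6447

Derivation:
Initial: x=10.0000 theta=0.0000
After 1 (propagate distance d=25): x=10.0000 theta=0.0000
After 2 (thin lens f=-19): x=10.0000 theta=10/19 (≈0.5263)
After 3 (propagate distance d=10): x=290/19 (≈15.2632) theta=10/19 (≈0.5263)
After 4 (thin lens f=-42): x=290/19 (≈15.2632) theta=355/399 (≈0.8897)
After 5 (propagate distance d=13): x=10705/399 (≈26.8296) theta=355/399 (≈0.8897)
After 6 (thin lens f=34): x=10705/399 (≈26.8296) theta=65/646 (≈0.1006)
z_focus = -x_out/theta_out = -(10705/399)/(65/646) = -72794/273 ≈ -266.6447
Rounded to 4 decimal places: z = -266.6447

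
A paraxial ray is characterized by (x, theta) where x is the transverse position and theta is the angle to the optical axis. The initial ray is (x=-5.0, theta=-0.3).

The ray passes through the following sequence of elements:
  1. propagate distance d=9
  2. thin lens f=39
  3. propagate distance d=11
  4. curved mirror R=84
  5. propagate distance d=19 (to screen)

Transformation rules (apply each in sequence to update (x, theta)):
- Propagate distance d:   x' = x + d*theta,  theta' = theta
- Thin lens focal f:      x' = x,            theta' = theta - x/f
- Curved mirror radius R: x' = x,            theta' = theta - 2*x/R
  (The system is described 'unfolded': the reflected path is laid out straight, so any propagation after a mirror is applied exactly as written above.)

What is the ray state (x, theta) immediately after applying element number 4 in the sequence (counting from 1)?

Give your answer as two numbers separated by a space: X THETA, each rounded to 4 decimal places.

Answer: -8.8282 0.1076

Derivation:
Initial: x=-5.0000 theta=-0.3000
After 1 (propagate distance d=9): x=-7.7000 theta=-0.3000
After 2 (thin lens f=39): x=-7.7000 theta=-4/39 (≈-0.1026)
After 3 (propagate distance d=11): x=-3443/390 (≈-8.8282) theta=-4/39 (≈-0.1026)
After 4 (curved mirror R=84): x=-3443/390 (≈-8.8282) theta=1763/16380 (≈0.1076)
Rounded to 4 decimal places: x = -8.8282, theta = 0.1076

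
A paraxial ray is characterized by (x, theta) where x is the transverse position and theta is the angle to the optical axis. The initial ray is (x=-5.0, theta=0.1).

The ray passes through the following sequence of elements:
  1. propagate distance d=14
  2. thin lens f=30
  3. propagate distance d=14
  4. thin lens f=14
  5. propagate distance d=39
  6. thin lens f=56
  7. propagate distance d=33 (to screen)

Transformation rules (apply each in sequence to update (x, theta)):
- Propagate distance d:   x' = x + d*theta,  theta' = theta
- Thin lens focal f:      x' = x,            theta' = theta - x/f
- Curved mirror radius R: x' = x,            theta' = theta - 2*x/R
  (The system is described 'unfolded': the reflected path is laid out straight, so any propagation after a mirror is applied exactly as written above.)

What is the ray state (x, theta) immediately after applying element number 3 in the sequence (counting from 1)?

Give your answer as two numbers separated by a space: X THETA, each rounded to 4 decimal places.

Answer: -0.5200 0.2200

Derivation:
Initial: x=-5.0000 theta=0.1000
After 1 (propagate distance d=14): x=-3.6000 theta=0.1000
After 2 (thin lens f=30): x=-3.6000 theta=0.2200
After 3 (propagate distance d=14): x=-0.5200 theta=0.2200
Rounded to 4 decimal places: x = -0.5200, theta = 0.2200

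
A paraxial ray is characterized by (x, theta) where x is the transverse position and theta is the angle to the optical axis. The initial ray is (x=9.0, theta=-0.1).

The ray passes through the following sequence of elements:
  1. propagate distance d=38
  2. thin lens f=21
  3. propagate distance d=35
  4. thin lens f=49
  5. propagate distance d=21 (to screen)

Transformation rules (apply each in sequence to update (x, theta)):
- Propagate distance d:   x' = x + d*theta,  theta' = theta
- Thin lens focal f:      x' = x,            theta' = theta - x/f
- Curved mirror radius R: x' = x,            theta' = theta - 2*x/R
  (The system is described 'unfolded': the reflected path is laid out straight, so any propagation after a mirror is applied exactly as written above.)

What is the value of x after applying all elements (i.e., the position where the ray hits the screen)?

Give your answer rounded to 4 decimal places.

Initial: x=9.0000 theta=-0.1000
After 1 (propagate distance d=38): x=5.2000 theta=-0.1000
After 2 (thin lens f=21): x=5.2000 theta=-73/210 (≈-0.3476)
After 3 (propagate distance d=35): x=-209/30 (≈-6.9667) theta=-73/210 (≈-0.3476)
After 4 (thin lens f=49): x=-209/30 (≈-6.9667) theta=-151/735 (≈-0.2054)
After 5 (propagate distance d=21 (to screen)): x=-2369/210 (≈-11.2810) theta=-151/735 (≈-0.2054)
Rounded to 4 decimal places: x = -11.2810

Answer: -11.2810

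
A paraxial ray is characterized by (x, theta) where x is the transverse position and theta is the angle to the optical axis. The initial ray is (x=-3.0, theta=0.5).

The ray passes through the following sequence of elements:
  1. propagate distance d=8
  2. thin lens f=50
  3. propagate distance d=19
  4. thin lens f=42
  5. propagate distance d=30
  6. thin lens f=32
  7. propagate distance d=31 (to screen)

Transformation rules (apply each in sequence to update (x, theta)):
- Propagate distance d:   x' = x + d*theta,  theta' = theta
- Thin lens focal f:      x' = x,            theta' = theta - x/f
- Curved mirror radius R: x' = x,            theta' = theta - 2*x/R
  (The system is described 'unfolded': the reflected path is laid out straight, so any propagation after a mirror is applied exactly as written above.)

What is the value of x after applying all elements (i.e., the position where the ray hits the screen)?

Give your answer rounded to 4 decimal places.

Answer: 7.9508

Derivation:
Initial: x=-3.0000 theta=0.5000
After 1 (propagate distance d=8): x=1.0000 theta=0.5000
After 2 (thin lens f=50): x=1.0000 theta=0.4800
After 3 (propagate distance d=19): x=10.1200 theta=0.4800
After 4 (thin lens f=42): x=10.1200 theta=251/1050 (≈0.2390)
After 5 (propagate distance d=30): x=3026/175 (≈17.2914) theta=251/1050 (≈0.2390)
After 6 (thin lens f=32): x=3026/175 (≈17.2914) theta=-2531/8400 (≈-0.3013)
After 7 (propagate distance d=31 (to screen)): x=9541/1200 (≈7.9508) theta=-2531/8400 (≈-0.3013)
Rounded to 4 decimal places: x = 7.9508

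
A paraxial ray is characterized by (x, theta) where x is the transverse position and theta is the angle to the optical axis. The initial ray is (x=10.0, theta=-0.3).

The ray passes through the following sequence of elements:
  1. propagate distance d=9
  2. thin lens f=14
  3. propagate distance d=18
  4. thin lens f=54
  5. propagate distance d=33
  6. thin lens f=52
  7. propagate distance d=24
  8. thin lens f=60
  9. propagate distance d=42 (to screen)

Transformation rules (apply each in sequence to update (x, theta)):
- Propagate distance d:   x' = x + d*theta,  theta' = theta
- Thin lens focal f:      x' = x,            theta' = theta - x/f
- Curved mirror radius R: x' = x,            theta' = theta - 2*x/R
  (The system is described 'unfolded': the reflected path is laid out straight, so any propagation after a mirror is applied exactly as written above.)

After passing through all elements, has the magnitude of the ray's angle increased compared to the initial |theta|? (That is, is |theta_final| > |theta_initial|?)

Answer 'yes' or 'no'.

Answer: yes

Derivation:
Initial: x=10.0000 theta=-0.3000
After 1 (propagate distance d=9): x=7.3000 theta=-0.3000
After 2 (thin lens f=14): x=7.3000 theta=-23/28 (≈-0.8214)
After 3 (propagate distance d=18): x=-262/35 (≈-7.4857) theta=-23/28 (≈-0.8214)
After 4 (thin lens f=54): x=-262/35 (≈-7.4857) theta=-2581/3780 (≈-0.6828)
After 5 (propagate distance d=33): x=-37823/1260 (≈-30.0183) theta=-2581/3780 (≈-0.6828)
After 6 (thin lens f=52): x=-37823/1260 (≈-30.0183) theta=-20743/196560 (≈-0.1055)
After 7 (propagate distance d=24): x=-106637/3276 (≈-32.5510) theta=-20743/196560 (≈-0.1055)
After 8 (thin lens f=60): x=-106637/3276 (≈-32.5510) theta=42947/98280 (≈0.4370)
After 9 (propagate distance d=42 (to screen)): x=-58139/4095 (≈-14.1976) theta=42947/98280 (≈0.4370)
|theta_initial|=0.3000 |theta_final|=42947/98280 (≈0.4370) -> increased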